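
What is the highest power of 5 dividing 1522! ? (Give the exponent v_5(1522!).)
v_5(1522!) = 378

Legendre's formula: v_p(n!) = Σ_{k ≥ 1} ⌊n / p^k⌋. For p = 5, n = 1522, the terms are:
  ⌊1522/5^1⌋ = ⌊1522/5⌋ = 304
  ⌊1522/5^2⌋ = ⌊1522/25⌋ = 60
  ⌊1522/5^3⌋ = ⌊1522/125⌋ = 12
  ⌊1522/5^4⌋ = ⌊1522/625⌋ = 2
(the next term ⌊1522/5^5⌋ = 0, terminating the sum). Summing: v_5(1522!) = 304 + 60 + 12 + 2 = 378.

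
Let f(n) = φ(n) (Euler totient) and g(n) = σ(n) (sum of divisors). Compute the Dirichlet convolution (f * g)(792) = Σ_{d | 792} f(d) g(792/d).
(φ * σ)(792) = 19008

Divisors of 792: [1, 2, 3, 4, 6, 8, 9, 11, 12, 18, 22, 24, 33, 36, 44, 66, 72, 88, 99, 132, 198, 264, 396, 792]. For each d | 792:
  d = 1: φ(1) · σ(792/1) = 1 · 2340 = 2340
  d = 2: φ(2) · σ(792/2) = 1 · 1092 = 1092
  d = 3: φ(3) · σ(792/3) = 2 · 720 = 1440
  d = 4: φ(4) · σ(792/4) = 2 · 468 = 936
  d = 6: φ(6) · σ(792/6) = 2 · 336 = 672
  d = 8: φ(8) · σ(792/8) = 4 · 156 = 624
  d = 9: φ(9) · σ(792/9) = 6 · 180 = 1080
  d = 11: φ(11) · σ(792/11) = 10 · 195 = 1950
  d = 12: φ(12) · σ(792/12) = 4 · 144 = 576
  d = 18: φ(18) · σ(792/18) = 6 · 84 = 504
  d = 22: φ(22) · σ(792/22) = 10 · 91 = 910
  d = 24: φ(24) · σ(792/24) = 8 · 48 = 384
  d = 33: φ(33) · σ(792/33) = 20 · 60 = 1200
  d = 36: φ(36) · σ(792/36) = 12 · 36 = 432
  d = 44: φ(44) · σ(792/44) = 20 · 39 = 780
  d = 66: φ(66) · σ(792/66) = 20 · 28 = 560
  d = 72: φ(72) · σ(792/72) = 24 · 12 = 288
  d = 88: φ(88) · σ(792/88) = 40 · 13 = 520
  d = 99: φ(99) · σ(792/99) = 60 · 15 = 900
  d = 132: φ(132) · σ(792/132) = 40 · 12 = 480
  d = 198: φ(198) · σ(792/198) = 60 · 7 = 420
  d = 264: φ(264) · σ(792/264) = 80 · 4 = 320
  d = 396: φ(396) · σ(792/396) = 120 · 3 = 360
  d = 792: φ(792) · σ(792/792) = 240 · 1 = 240
Summing: (φ * σ)(792) = 2340 + 1092 + 1440 + 936 + 672 + 624 + 1080 + 1950 + 576 + 504 + 910 + 384 + 1200 + 432 + 780 + 560 + 288 + 520 + 900 + 480 + 420 + 320 + 360 + 240 = 19008.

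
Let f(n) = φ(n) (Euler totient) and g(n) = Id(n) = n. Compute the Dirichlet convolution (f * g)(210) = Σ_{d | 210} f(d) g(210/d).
(φ * Id)(210) = 1755

Divisors of 210: [1, 2, 3, 5, 6, 7, 10, 14, 15, 21, 30, 35, 42, 70, 105, 210]. For each d | 210:
  d = 1: φ(1) · Id(210/1) = 1 · 210 = 210
  d = 2: φ(2) · Id(210/2) = 1 · 105 = 105
  d = 3: φ(3) · Id(210/3) = 2 · 70 = 140
  d = 5: φ(5) · Id(210/5) = 4 · 42 = 168
  d = 6: φ(6) · Id(210/6) = 2 · 35 = 70
  d = 7: φ(7) · Id(210/7) = 6 · 30 = 180
  d = 10: φ(10) · Id(210/10) = 4 · 21 = 84
  d = 14: φ(14) · Id(210/14) = 6 · 15 = 90
  d = 15: φ(15) · Id(210/15) = 8 · 14 = 112
  d = 21: φ(21) · Id(210/21) = 12 · 10 = 120
  d = 30: φ(30) · Id(210/30) = 8 · 7 = 56
  d = 35: φ(35) · Id(210/35) = 24 · 6 = 144
  d = 42: φ(42) · Id(210/42) = 12 · 5 = 60
  d = 70: φ(70) · Id(210/70) = 24 · 3 = 72
  d = 105: φ(105) · Id(210/105) = 48 · 2 = 96
  d = 210: φ(210) · Id(210/210) = 48 · 1 = 48
Summing: (φ * Id)(210) = 210 + 105 + 140 + 168 + 70 + 180 + 84 + 90 + 112 + 120 + 56 + 144 + 60 + 72 + 96 + 48 = 1755.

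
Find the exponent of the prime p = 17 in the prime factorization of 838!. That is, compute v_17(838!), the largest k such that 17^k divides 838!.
v_17(838!) = 51

Legendre's formula: v_p(n!) = Σ_{k ≥ 1} ⌊n / p^k⌋. For p = 17, n = 838, the terms are:
  ⌊838/17^1⌋ = ⌊838/17⌋ = 49
  ⌊838/17^2⌋ = ⌊838/289⌋ = 2
(the next term ⌊838/17^3⌋ = 0, terminating the sum). Summing: v_17(838!) = 49 + 2 = 51.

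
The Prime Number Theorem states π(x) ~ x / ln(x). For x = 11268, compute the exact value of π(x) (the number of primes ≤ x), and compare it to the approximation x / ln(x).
π(11268) = 1362;  x/ln(x) ≈ 1207.75;  relative error ≈ 11.33%.

Directly count primes up to 11268: π(11268) = 1362. The PNT approximation gives 11268/ln(11268) ≈ 11268/9.32972 ≈ 1207.75. Relative error (π(x) − x/ln(x)) / π(x) ≈ 11.33%; the approximation is known to undercount slightly (Li(x) is a better estimate).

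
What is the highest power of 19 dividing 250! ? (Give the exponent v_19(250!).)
v_19(250!) = 13

Legendre's formula: v_p(n!) = Σ_{k ≥ 1} ⌊n / p^k⌋. For p = 19, n = 250, the terms are:
  ⌊250/19^1⌋ = ⌊250/19⌋ = 13
(the next term ⌊250/19^2⌋ = 0, terminating the sum). Summing: v_19(250!) = 13 = 13.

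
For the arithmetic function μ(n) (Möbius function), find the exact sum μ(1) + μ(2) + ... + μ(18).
Σ_{n ≤ 18} μ(n) = -2

Compute μ(n) for each 1 ≤ n ≤ 18: μ(1) = 1, μ(2) = -1, μ(3) = -1, μ(4) = 0, μ(5) = -1, μ(6) = 1, μ(7) = -1, μ(8) = 0, μ(9) = 0, μ(10) = 1, μ(11) = -1, μ(12) = 0, μ(13) = -1, μ(14) = 1, μ(15) = 1, μ(16) = 0, μ(17) = -1, μ(18) = 0. Summing all 18 values: -2. (Mertens function M(x) = Σ_{n ≤ x} μ(n); on average M(x) should be small (PNT ⟺ M(x) = o(x)).)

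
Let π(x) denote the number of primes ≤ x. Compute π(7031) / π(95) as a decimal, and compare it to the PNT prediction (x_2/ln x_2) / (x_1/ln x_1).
π(7031)/π(95) = 904/24 ≈ 37.6667;  PNT prediction ≈ 38.0483.

π(95) = 24 and π(7031) = 904, so π(7031)/π(95) ≈ 37.6667. The PNT-predicted ratio is (7031/ln(7031)) / (95/ln(95)) ≈ 38.0483. The two agree to within a few percent, as expected.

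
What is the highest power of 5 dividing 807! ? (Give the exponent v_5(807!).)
v_5(807!) = 200

Legendre's formula: v_p(n!) = Σ_{k ≥ 1} ⌊n / p^k⌋. For p = 5, n = 807, the terms are:
  ⌊807/5^1⌋ = ⌊807/5⌋ = 161
  ⌊807/5^2⌋ = ⌊807/25⌋ = 32
  ⌊807/5^3⌋ = ⌊807/125⌋ = 6
  ⌊807/5^4⌋ = ⌊807/625⌋ = 1
(the next term ⌊807/5^5⌋ = 0, terminating the sum). Summing: v_5(807!) = 161 + 32 + 6 + 1 = 200.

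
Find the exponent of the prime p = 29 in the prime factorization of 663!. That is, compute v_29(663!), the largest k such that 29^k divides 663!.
v_29(663!) = 22

Legendre's formula: v_p(n!) = Σ_{k ≥ 1} ⌊n / p^k⌋. For p = 29, n = 663, the terms are:
  ⌊663/29^1⌋ = ⌊663/29⌋ = 22
(the next term ⌊663/29^2⌋ = 0, terminating the sum). Summing: v_29(663!) = 22 = 22.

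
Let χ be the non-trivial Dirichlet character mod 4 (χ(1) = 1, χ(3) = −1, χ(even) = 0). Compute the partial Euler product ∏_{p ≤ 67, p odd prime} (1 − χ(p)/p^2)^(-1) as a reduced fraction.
∏ = 186965264422467473784849459249589/204088016612535111254016000000000

The odd primes p ≤ 67 are [3, 5, 7, 11, 13, 17, 19, 23, 29, 31, 37, 41, 43, 47, 53, 59, 61, 67]. For each, χ(p) = 1 if p ≡ 1 mod 4, χ(p) = −1 if p ≡ 3 mod 4. Taking (1 − χ(p)/p^2)^(-1) = p^2/(p^2 − χ(p)): (1 − (-1)/3^2)^(-1) · (1 − (1)/5^2)^(-1) · (1 − (-1)/7^2)^(-1) · (1 − (-1)/11^2)^(-1) · (1 − (1)/13^2)^(-1) · (1 − (1)/17^2)^(-1) · (1 − (-1)/19^2)^(-1) · (1 − (-1)/23^2)^(-1) · (1 − (1)/29^2)^(-1) · (1 − (-1)/31^2)^(-1) · (1 − (1)/37^2)^(-1) · (1 − (1)/41^2)^(-1) · (1 − (-1)/43^2)^(-1) · (1 − (-1)/47^2)^(-1) · (1 − (1)/53^2)^(-1) · (1 − (-1)/59^2)^(-1) · (1 − (1)/61^2)^(-1) · (1 − (-1)/67^2)^(-1) = 186965264422467473784849459249589/204088016612535111254016000000000.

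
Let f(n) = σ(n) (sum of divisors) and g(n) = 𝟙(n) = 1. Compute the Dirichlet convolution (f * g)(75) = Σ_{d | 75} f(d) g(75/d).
(σ * 𝟙)(75) = 190

Divisors of 75: [1, 3, 5, 15, 25, 75]. For each d | 75:
  d = 1: σ(1) · 𝟙(75/1) = 1 · 1 = 1
  d = 3: σ(3) · 𝟙(75/3) = 4 · 1 = 4
  d = 5: σ(5) · 𝟙(75/5) = 6 · 1 = 6
  d = 15: σ(15) · 𝟙(75/15) = 24 · 1 = 24
  d = 25: σ(25) · 𝟙(75/25) = 31 · 1 = 31
  d = 75: σ(75) · 𝟙(75/75) = 124 · 1 = 124
Summing: (σ * 𝟙)(75) = 1 + 4 + 6 + 24 + 31 + 124 = 190.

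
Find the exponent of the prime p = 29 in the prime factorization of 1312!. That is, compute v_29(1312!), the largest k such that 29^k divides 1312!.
v_29(1312!) = 46

Legendre's formula: v_p(n!) = Σ_{k ≥ 1} ⌊n / p^k⌋. For p = 29, n = 1312, the terms are:
  ⌊1312/29^1⌋ = ⌊1312/29⌋ = 45
  ⌊1312/29^2⌋ = ⌊1312/841⌋ = 1
(the next term ⌊1312/29^3⌋ = 0, terminating the sum). Summing: v_29(1312!) = 45 + 1 = 46.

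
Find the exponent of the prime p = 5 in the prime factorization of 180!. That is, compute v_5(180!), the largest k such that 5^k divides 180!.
v_5(180!) = 44

Legendre's formula: v_p(n!) = Σ_{k ≥ 1} ⌊n / p^k⌋. For p = 5, n = 180, the terms are:
  ⌊180/5^1⌋ = ⌊180/5⌋ = 36
  ⌊180/5^2⌋ = ⌊180/25⌋ = 7
  ⌊180/5^3⌋ = ⌊180/125⌋ = 1
(the next term ⌊180/5^4⌋ = 0, terminating the sum). Summing: v_5(180!) = 36 + 7 + 1 = 44.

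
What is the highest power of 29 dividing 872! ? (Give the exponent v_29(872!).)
v_29(872!) = 31

Legendre's formula: v_p(n!) = Σ_{k ≥ 1} ⌊n / p^k⌋. For p = 29, n = 872, the terms are:
  ⌊872/29^1⌋ = ⌊872/29⌋ = 30
  ⌊872/29^2⌋ = ⌊872/841⌋ = 1
(the next term ⌊872/29^3⌋ = 0, terminating the sum). Summing: v_29(872!) = 30 + 1 = 31.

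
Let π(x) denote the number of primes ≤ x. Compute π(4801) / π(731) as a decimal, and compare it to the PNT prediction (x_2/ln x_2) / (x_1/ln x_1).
π(4801)/π(731) = 647/129 ≈ 5.0155;  PNT prediction ≈ 5.1094.

π(731) = 129 and π(4801) = 647, so π(4801)/π(731) ≈ 5.0155. The PNT-predicted ratio is (4801/ln(4801)) / (731/ln(731)) ≈ 5.1094. The two agree to within a few percent, as expected.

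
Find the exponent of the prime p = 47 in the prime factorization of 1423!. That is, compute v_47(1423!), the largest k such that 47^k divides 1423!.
v_47(1423!) = 30

Legendre's formula: v_p(n!) = Σ_{k ≥ 1} ⌊n / p^k⌋. For p = 47, n = 1423, the terms are:
  ⌊1423/47^1⌋ = ⌊1423/47⌋ = 30
(the next term ⌊1423/47^2⌋ = 0, terminating the sum). Summing: v_47(1423!) = 30 = 30.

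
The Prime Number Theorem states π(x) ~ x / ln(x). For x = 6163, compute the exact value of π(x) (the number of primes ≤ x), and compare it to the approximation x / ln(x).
π(6163) = 803;  x/ln(x) ≈ 706.25;  relative error ≈ 12.05%.

Directly count primes up to 6163: π(6163) = 803. The PNT approximation gives 6163/ln(6163) ≈ 6163/8.72632 ≈ 706.25. Relative error (π(x) − x/ln(x)) / π(x) ≈ 12.05%; the approximation is known to undercount slightly (Li(x) is a better estimate).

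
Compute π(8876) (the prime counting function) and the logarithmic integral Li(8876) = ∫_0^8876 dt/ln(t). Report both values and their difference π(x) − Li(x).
π(8876) = 1106;  Li(8876) ≈ 1123.32;  π(x) − Li(x) ≈ -17.32.

Direct count of primes ≤ 8876 gives π(8876) = 1106. Numerical evaluation of the logarithmic integral gives Li(8876) ≈ 1123.32. The difference π(x) − Li(x) ≈ -17.32 is typically negative for small/moderate x (Li(x) overestimates), though Littlewood's theorem shows this sign changes infinitely often.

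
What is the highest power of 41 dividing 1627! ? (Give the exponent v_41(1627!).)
v_41(1627!) = 39

Legendre's formula: v_p(n!) = Σ_{k ≥ 1} ⌊n / p^k⌋. For p = 41, n = 1627, the terms are:
  ⌊1627/41^1⌋ = ⌊1627/41⌋ = 39
(the next term ⌊1627/41^2⌋ = 0, terminating the sum). Summing: v_41(1627!) = 39 = 39.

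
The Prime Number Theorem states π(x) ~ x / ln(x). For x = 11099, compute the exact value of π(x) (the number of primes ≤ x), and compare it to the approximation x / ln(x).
π(11099) = 1345;  x/ln(x) ≈ 1191.57;  relative error ≈ 11.41%.

Directly count primes up to 11099: π(11099) = 1345. The PNT approximation gives 11099/ln(11099) ≈ 11099/9.31461 ≈ 1191.57. Relative error (π(x) − x/ln(x)) / π(x) ≈ 11.41%; the approximation is known to undercount slightly (Li(x) is a better estimate).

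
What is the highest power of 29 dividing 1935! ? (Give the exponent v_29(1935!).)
v_29(1935!) = 68

Legendre's formula: v_p(n!) = Σ_{k ≥ 1} ⌊n / p^k⌋. For p = 29, n = 1935, the terms are:
  ⌊1935/29^1⌋ = ⌊1935/29⌋ = 66
  ⌊1935/29^2⌋ = ⌊1935/841⌋ = 2
(the next term ⌊1935/29^3⌋ = 0, terminating the sum). Summing: v_29(1935!) = 66 + 2 = 68.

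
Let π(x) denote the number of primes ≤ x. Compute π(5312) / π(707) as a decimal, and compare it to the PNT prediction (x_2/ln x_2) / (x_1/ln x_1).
π(5312)/π(707) = 704/126 ≈ 5.5873;  PNT prediction ≈ 5.7470.

π(707) = 126 and π(5312) = 704, so π(5312)/π(707) ≈ 5.5873. The PNT-predicted ratio is (5312/ln(5312)) / (707/ln(707)) ≈ 5.7470. The two agree to within a few percent, as expected.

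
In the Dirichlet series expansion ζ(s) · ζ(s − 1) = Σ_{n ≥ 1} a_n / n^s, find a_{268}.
σ(268) = 476

In the product (Σ m^0/m^s)(Σ k / k^s) = Σ (Σ_{d | n} d) / n^s, the coefficient of 1/n^s is σ(n) = Σ_{d | n} d. For n = 268, divisors are [1, 2, 4, 67, 134, 268]; summing: σ(268) = 476.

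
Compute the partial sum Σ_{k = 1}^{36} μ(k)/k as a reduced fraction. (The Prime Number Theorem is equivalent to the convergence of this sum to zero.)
Σ μ(k)/k = 2562470143/100280245065

Values of μ(k) for 1 ≤ k ≤ 36: μ(1) = 1, μ(2) = -1, μ(3) = -1, μ(5) = -1, μ(6) = 1, μ(7) = -1, μ(10) = 1, μ(11) = -1, μ(13) = -1, μ(14) = 1, μ(15) = 1, μ(17) = -1, μ(19) = -1, μ(21) = 1, μ(22) = 1, μ(23) = -1, μ(26) = 1, μ(29) = -1, μ(30) = -1, μ(31) = -1, μ(33) = 1, μ(34) = 1, μ(35) = 1, with μ = 0 on non-squarefree integers. Summing μ(k)/k for k where μ(k) ≠ 0 gives 2562470143/100280245065 ≈ 0.0256. (PNT ⟺ this sum → 0 as n → ∞.)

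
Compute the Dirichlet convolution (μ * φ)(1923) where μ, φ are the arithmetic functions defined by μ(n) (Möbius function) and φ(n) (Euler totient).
(μ * φ)(1923) = 639

Divisors of 1923: [1, 3, 641, 1923]. For each d | 1923:
  d = 1: μ(1) · φ(1923/1) = 1 · 1280 = 1280
  d = 3: μ(3) · φ(1923/3) = -1 · 640 = -640
  d = 641: μ(641) · φ(1923/641) = -1 · 2 = -2
  d = 1923: μ(1923) · φ(1923/1923) = 1 · 1 = 1
Summing: (μ * φ)(1923) = 1280 + -640 + -2 + 1 = 639.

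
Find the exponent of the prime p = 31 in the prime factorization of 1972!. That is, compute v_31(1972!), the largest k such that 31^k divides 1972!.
v_31(1972!) = 65

Legendre's formula: v_p(n!) = Σ_{k ≥ 1} ⌊n / p^k⌋. For p = 31, n = 1972, the terms are:
  ⌊1972/31^1⌋ = ⌊1972/31⌋ = 63
  ⌊1972/31^2⌋ = ⌊1972/961⌋ = 2
(the next term ⌊1972/31^3⌋ = 0, terminating the sum). Summing: v_31(1972!) = 63 + 2 = 65.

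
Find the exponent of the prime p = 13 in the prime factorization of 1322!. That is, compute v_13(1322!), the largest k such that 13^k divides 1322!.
v_13(1322!) = 108

Legendre's formula: v_p(n!) = Σ_{k ≥ 1} ⌊n / p^k⌋. For p = 13, n = 1322, the terms are:
  ⌊1322/13^1⌋ = ⌊1322/13⌋ = 101
  ⌊1322/13^2⌋ = ⌊1322/169⌋ = 7
(the next term ⌊1322/13^3⌋ = 0, terminating the sum). Summing: v_13(1322!) = 101 + 7 = 108.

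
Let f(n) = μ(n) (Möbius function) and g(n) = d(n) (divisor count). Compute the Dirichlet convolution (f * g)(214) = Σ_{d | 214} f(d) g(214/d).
(μ * d)(214) = 1

Divisors of 214: [1, 2, 107, 214]. For each d | 214:
  d = 1: μ(1) · d(214/1) = 1 · 4 = 4
  d = 2: μ(2) · d(214/2) = -1 · 2 = -2
  d = 107: μ(107) · d(214/107) = -1 · 2 = -2
  d = 214: μ(214) · d(214/214) = 1 · 1 = 1
Summing: (μ * d)(214) = 4 + -2 + -2 + 1 = 1.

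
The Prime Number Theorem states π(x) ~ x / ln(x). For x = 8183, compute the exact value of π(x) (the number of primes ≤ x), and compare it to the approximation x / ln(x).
π(8183) = 1027;  x/ln(x) ≈ 908.23;  relative error ≈ 11.56%.

Directly count primes up to 8183: π(8183) = 1027. The PNT approximation gives 8183/ln(8183) ≈ 8183/9.00981 ≈ 908.23. Relative error (π(x) − x/ln(x)) / π(x) ≈ 11.56%; the approximation is known to undercount slightly (Li(x) is a better estimate).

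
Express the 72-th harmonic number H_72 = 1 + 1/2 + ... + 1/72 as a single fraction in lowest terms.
H_72 = 9112469359293533278712889630349/1874681189225708508850515710400

Direct summation: H_72 = 1 + 1/2 + ... + 1/72. The least common denominator is lcm(1, ..., 72) = 5624043567677125526551547131200; over this denominator the numerator is 5624043567677125526551547131200 + 2812021783838562763275773565600 + 1874681189225708508850515710400 + 1406010891919281381637886782800 + 1124808713535425105310309426240 + 937340594612854254425257855200 + 803434795382446503793078161600 + 703005445959640690818943391400 + 624893729741902836283505236800 + 562404356767712552655154713120 + 511276687970647775141049739200 + 468670297306427127212628927600 + 432618735975163502042426702400 + 401717397691223251896539080800 + 374936237845141701770103142080 + 351502722979820345409471695700 + 330826092216301501561855713600 + 312446864870951418141752618400 + 296002293035638185607976164800 + 281202178383856276327577356560 + 267811598460815501264359387200 + 255638343985323887570524869600 + 244523633377266327241371614400 + 234335148653213563606314463800 + 224961742707085021062061885248 + 216309367987581751021213351200 + 208297909913967612094501745600 + 200858698845611625948269540400 + 193932536816452604363846452800 + 187468118922570850885051571040 + 181420760247649210533920875200 + 175751361489910172704735847850 + 170425562656882591713683246400 + 165413046108150750780927856800 + 160686959076489300758615632320 + 156223432435475709070876309200 + 152001177504787176393285057600 + 148001146517819092803988082400 + 144206245325054500680808900800 + 140601089191928138163788678280 + 137171794333588427476867003200 + 133905799230407750632179693600 + 130791710876212221547710398400 + 127819171992661943785262434800 + 124978745948380567256701047360 + 122261816688633163620685807200 + 119660501439938840990458449600 + 117167574326606781803157231900 + 114776399340349500541868308800 + 112480871353542510531030942624 + 110275364072100500520618571200 + 108154683993790875510606675600 + 106114029578813689180217870400 + 104148954956983806047250872800 + 102255337594129555028209947840 + 100429349422805812974134770200 + 98667431011879395202658721600 + 96966268408226302181923226400 + 95322772333510602144941476800 + 93734059461285425442525785520 + 92197435535690582402484379200 + 90710380123824605266960437600 + 89270532820271833754786462400 + 87875680744955086352367923925 + 86523747195032700408485340480 + 85212781328441295856841623200 + 83940948771300380993306673600 + 82706523054075375390463928400 + 81507877792422109080457204800 + 80343479538244650379307816160 + 79211881234889091923261227200 + 78111716217737854535438154600 = 27337408077880599836138668891047, so H_72 = 27337408077880599836138668891047/5624043567677125526551547131200; reducing by gcd(27337408077880599836138668891047, 5624043567677125526551547131200) = 3 gives 9112469359293533278712889630349/1874681189225708508850515710400 ≈ 4.86081. (The PNT-adjacent estimate ln(72) + γ ≈ 4.85388 matches within O(1/n).)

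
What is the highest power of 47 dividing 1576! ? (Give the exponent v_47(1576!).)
v_47(1576!) = 33

Legendre's formula: v_p(n!) = Σ_{k ≥ 1} ⌊n / p^k⌋. For p = 47, n = 1576, the terms are:
  ⌊1576/47^1⌋ = ⌊1576/47⌋ = 33
(the next term ⌊1576/47^2⌋ = 0, terminating the sum). Summing: v_47(1576!) = 33 = 33.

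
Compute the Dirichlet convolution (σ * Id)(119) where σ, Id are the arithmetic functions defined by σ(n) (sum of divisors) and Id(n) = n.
(σ * Id)(119) = 525

Divisors of 119: [1, 7, 17, 119]. For each d | 119:
  d = 1: σ(1) · Id(119/1) = 1 · 119 = 119
  d = 7: σ(7) · Id(119/7) = 8 · 17 = 136
  d = 17: σ(17) · Id(119/17) = 18 · 7 = 126
  d = 119: σ(119) · Id(119/119) = 144 · 1 = 144
Summing: (σ * Id)(119) = 119 + 136 + 126 + 144 = 525.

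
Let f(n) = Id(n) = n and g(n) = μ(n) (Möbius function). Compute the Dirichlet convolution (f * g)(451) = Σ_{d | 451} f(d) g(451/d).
(Id * μ)(451) = 400

Divisors of 451: [1, 11, 41, 451]. For each d | 451:
  d = 1: Id(1) · μ(451/1) = 1 · 1 = 1
  d = 11: Id(11) · μ(451/11) = 11 · -1 = -11
  d = 41: Id(41) · μ(451/41) = 41 · -1 = -41
  d = 451: Id(451) · μ(451/451) = 451 · 1 = 451
Summing: (Id * μ)(451) = 1 + -11 + -41 + 451 = 400.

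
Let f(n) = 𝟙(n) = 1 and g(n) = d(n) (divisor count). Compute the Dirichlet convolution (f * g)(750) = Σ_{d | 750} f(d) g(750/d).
(𝟙 * d)(750) = 90

Divisors of 750: [1, 2, 3, 5, 6, 10, 15, 25, 30, 50, 75, 125, 150, 250, 375, 750]. For each d | 750:
  d = 1: 𝟙(1) · d(750/1) = 1 · 16 = 16
  d = 2: 𝟙(2) · d(750/2) = 1 · 8 = 8
  d = 3: 𝟙(3) · d(750/3) = 1 · 8 = 8
  d = 5: 𝟙(5) · d(750/5) = 1 · 12 = 12
  d = 6: 𝟙(6) · d(750/6) = 1 · 4 = 4
  d = 10: 𝟙(10) · d(750/10) = 1 · 6 = 6
  d = 15: 𝟙(15) · d(750/15) = 1 · 6 = 6
  d = 25: 𝟙(25) · d(750/25) = 1 · 8 = 8
  d = 30: 𝟙(30) · d(750/30) = 1 · 3 = 3
  d = 50: 𝟙(50) · d(750/50) = 1 · 4 = 4
  d = 75: 𝟙(75) · d(750/75) = 1 · 4 = 4
  d = 125: 𝟙(125) · d(750/125) = 1 · 4 = 4
  d = 150: 𝟙(150) · d(750/150) = 1 · 2 = 2
  d = 250: 𝟙(250) · d(750/250) = 1 · 2 = 2
  d = 375: 𝟙(375) · d(750/375) = 1 · 2 = 2
  d = 750: 𝟙(750) · d(750/750) = 1 · 1 = 1
Summing: (𝟙 * d)(750) = 16 + 8 + 8 + 12 + 4 + 6 + 6 + 8 + 3 + 4 + 4 + 4 + 2 + 2 + 2 + 1 = 90.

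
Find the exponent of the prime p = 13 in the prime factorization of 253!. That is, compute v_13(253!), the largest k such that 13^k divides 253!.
v_13(253!) = 20

Legendre's formula: v_p(n!) = Σ_{k ≥ 1} ⌊n / p^k⌋. For p = 13, n = 253, the terms are:
  ⌊253/13^1⌋ = ⌊253/13⌋ = 19
  ⌊253/13^2⌋ = ⌊253/169⌋ = 1
(the next term ⌊253/13^3⌋ = 0, terminating the sum). Summing: v_13(253!) = 19 + 1 = 20.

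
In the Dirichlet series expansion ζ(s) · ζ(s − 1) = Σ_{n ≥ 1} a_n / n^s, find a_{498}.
σ(498) = 1008

In the product (Σ m^0/m^s)(Σ k / k^s) = Σ (Σ_{d | n} d) / n^s, the coefficient of 1/n^s is σ(n) = Σ_{d | n} d. For n = 498, divisors are [1, 2, 3, 6, 83, 166, 249, 498]; summing: σ(498) = 1008.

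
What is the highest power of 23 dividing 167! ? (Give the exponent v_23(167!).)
v_23(167!) = 7

Legendre's formula: v_p(n!) = Σ_{k ≥ 1} ⌊n / p^k⌋. For p = 23, n = 167, the terms are:
  ⌊167/23^1⌋ = ⌊167/23⌋ = 7
(the next term ⌊167/23^2⌋ = 0, terminating the sum). Summing: v_23(167!) = 7 = 7.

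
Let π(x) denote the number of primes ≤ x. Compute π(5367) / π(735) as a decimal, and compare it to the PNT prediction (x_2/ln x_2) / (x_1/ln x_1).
π(5367)/π(735) = 708/130 ≈ 5.4462;  PNT prediction ≈ 5.6116.

π(735) = 130 and π(5367) = 708, so π(5367)/π(735) ≈ 5.4462. The PNT-predicted ratio is (5367/ln(5367)) / (735/ln(735)) ≈ 5.6116. The two agree to within a few percent, as expected.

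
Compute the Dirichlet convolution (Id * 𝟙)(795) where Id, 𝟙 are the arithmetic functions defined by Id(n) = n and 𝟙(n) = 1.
(Id * 𝟙)(795) = 1296

Divisors of 795: [1, 3, 5, 15, 53, 159, 265, 795]. For each d | 795:
  d = 1: Id(1) · 𝟙(795/1) = 1 · 1 = 1
  d = 3: Id(3) · 𝟙(795/3) = 3 · 1 = 3
  d = 5: Id(5) · 𝟙(795/5) = 5 · 1 = 5
  d = 15: Id(15) · 𝟙(795/15) = 15 · 1 = 15
  d = 53: Id(53) · 𝟙(795/53) = 53 · 1 = 53
  d = 159: Id(159) · 𝟙(795/159) = 159 · 1 = 159
  d = 265: Id(265) · 𝟙(795/265) = 265 · 1 = 265
  d = 795: Id(795) · 𝟙(795/795) = 795 · 1 = 795
Summing: (Id * 𝟙)(795) = 1 + 3 + 5 + 15 + 53 + 159 + 265 + 795 = 1296.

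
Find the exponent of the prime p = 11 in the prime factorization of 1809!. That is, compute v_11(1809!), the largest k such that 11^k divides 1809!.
v_11(1809!) = 179

Legendre's formula: v_p(n!) = Σ_{k ≥ 1} ⌊n / p^k⌋. For p = 11, n = 1809, the terms are:
  ⌊1809/11^1⌋ = ⌊1809/11⌋ = 164
  ⌊1809/11^2⌋ = ⌊1809/121⌋ = 14
  ⌊1809/11^3⌋ = ⌊1809/1331⌋ = 1
(the next term ⌊1809/11^4⌋ = 0, terminating the sum). Summing: v_11(1809!) = 164 + 14 + 1 = 179.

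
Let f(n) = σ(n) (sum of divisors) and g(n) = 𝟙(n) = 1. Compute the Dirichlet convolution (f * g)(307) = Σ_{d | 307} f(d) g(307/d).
(σ * 𝟙)(307) = 309

Divisors of 307: [1, 307]. For each d | 307:
  d = 1: σ(1) · 𝟙(307/1) = 1 · 1 = 1
  d = 307: σ(307) · 𝟙(307/307) = 308 · 1 = 308
Summing: (σ * 𝟙)(307) = 1 + 308 = 309.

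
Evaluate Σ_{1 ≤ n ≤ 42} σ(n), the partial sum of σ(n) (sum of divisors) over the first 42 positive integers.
Σ_{n ≤ 42} σ(n) = 1480

Compute σ(n) for each 1 ≤ n ≤ 42: σ(1) = 1, σ(2) = 3, σ(3) = 4, σ(4) = 7, σ(5) = 6, σ(6) = 12, σ(7) = 8, σ(8) = 15, σ(9) = 13, σ(10) = 18, σ(11) = 12, σ(12) = 28, σ(13) = 14, σ(14) = 24, σ(15) = 24, σ(16) = 31, σ(17) = 18, σ(18) = 39, σ(19) = 20, σ(20) = 42, σ(21) = 32, σ(22) = 36, σ(23) = 24, σ(24) = 60, σ(25) = 31, σ(26) = 42, σ(27) = 40, σ(28) = 56, σ(29) = 30, σ(30) = 72, σ(31) = 32, σ(32) = 63, σ(33) = 48, σ(34) = 54, σ(35) = 48, σ(36) = 91, σ(37) = 38, σ(38) = 60, σ(39) = 56, σ(40) = 90, σ(41) = 42, σ(42) = 96. Summing all 42 values: 1480. (Average order: Σ_{n ≤ x} σ(n) ~ (π²/12) x². For x = 42, (π²/12)·42² ≈ 1450.83.)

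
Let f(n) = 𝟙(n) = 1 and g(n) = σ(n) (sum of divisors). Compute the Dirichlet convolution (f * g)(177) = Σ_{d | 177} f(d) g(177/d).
(𝟙 * σ)(177) = 305

Divisors of 177: [1, 3, 59, 177]. For each d | 177:
  d = 1: 𝟙(1) · σ(177/1) = 1 · 240 = 240
  d = 3: 𝟙(3) · σ(177/3) = 1 · 60 = 60
  d = 59: 𝟙(59) · σ(177/59) = 1 · 4 = 4
  d = 177: 𝟙(177) · σ(177/177) = 1 · 1 = 1
Summing: (𝟙 * σ)(177) = 240 + 60 + 4 + 1 = 305.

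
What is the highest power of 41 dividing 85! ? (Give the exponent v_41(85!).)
v_41(85!) = 2

Legendre's formula: v_p(n!) = Σ_{k ≥ 1} ⌊n / p^k⌋. For p = 41, n = 85, the terms are:
  ⌊85/41^1⌋ = ⌊85/41⌋ = 2
(the next term ⌊85/41^2⌋ = 0, terminating the sum). Summing: v_41(85!) = 2 = 2.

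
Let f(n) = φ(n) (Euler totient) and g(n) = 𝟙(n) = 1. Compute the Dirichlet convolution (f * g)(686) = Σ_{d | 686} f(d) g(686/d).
(φ * 𝟙)(686) = 686

Divisors of 686: [1, 2, 7, 14, 49, 98, 343, 686]. For each d | 686:
  d = 1: φ(1) · 𝟙(686/1) = 1 · 1 = 1
  d = 2: φ(2) · 𝟙(686/2) = 1 · 1 = 1
  d = 7: φ(7) · 𝟙(686/7) = 6 · 1 = 6
  d = 14: φ(14) · 𝟙(686/14) = 6 · 1 = 6
  d = 49: φ(49) · 𝟙(686/49) = 42 · 1 = 42
  d = 98: φ(98) · 𝟙(686/98) = 42 · 1 = 42
  d = 343: φ(343) · 𝟙(686/343) = 294 · 1 = 294
  d = 686: φ(686) · 𝟙(686/686) = 294 · 1 = 294
Summing: (φ * 𝟙)(686) = 1 + 1 + 6 + 6 + 42 + 42 + 294 + 294 = 686.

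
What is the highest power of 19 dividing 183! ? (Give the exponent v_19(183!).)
v_19(183!) = 9

Legendre's formula: v_p(n!) = Σ_{k ≥ 1} ⌊n / p^k⌋. For p = 19, n = 183, the terms are:
  ⌊183/19^1⌋ = ⌊183/19⌋ = 9
(the next term ⌊183/19^2⌋ = 0, terminating the sum). Summing: v_19(183!) = 9 = 9.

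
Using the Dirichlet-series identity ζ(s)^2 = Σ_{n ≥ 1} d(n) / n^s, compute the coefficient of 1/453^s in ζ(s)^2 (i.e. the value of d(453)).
d(453) = 4

ζ(s)^2 = (Σ 1/m^s)(Σ 1/k^s). The coefficient of 1/n^s in the product is the number of ordered pairs (m, k) with mk = n, which equals d(n). For n = 453, divisors are [1, 3, 151, 453], so d(453) = 4.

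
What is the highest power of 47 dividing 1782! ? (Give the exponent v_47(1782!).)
v_47(1782!) = 37

Legendre's formula: v_p(n!) = Σ_{k ≥ 1} ⌊n / p^k⌋. For p = 47, n = 1782, the terms are:
  ⌊1782/47^1⌋ = ⌊1782/47⌋ = 37
(the next term ⌊1782/47^2⌋ = 0, terminating the sum). Summing: v_47(1782!) = 37 = 37.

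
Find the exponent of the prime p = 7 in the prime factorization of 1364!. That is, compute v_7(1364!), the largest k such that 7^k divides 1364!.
v_7(1364!) = 224

Legendre's formula: v_p(n!) = Σ_{k ≥ 1} ⌊n / p^k⌋. For p = 7, n = 1364, the terms are:
  ⌊1364/7^1⌋ = ⌊1364/7⌋ = 194
  ⌊1364/7^2⌋ = ⌊1364/49⌋ = 27
  ⌊1364/7^3⌋ = ⌊1364/343⌋ = 3
(the next term ⌊1364/7^4⌋ = 0, terminating the sum). Summing: v_7(1364!) = 194 + 27 + 3 = 224.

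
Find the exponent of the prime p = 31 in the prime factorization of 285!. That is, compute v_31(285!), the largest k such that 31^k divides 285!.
v_31(285!) = 9

Legendre's formula: v_p(n!) = Σ_{k ≥ 1} ⌊n / p^k⌋. For p = 31, n = 285, the terms are:
  ⌊285/31^1⌋ = ⌊285/31⌋ = 9
(the next term ⌊285/31^2⌋ = 0, terminating the sum). Summing: v_31(285!) = 9 = 9.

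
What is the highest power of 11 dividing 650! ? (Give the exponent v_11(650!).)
v_11(650!) = 64

Legendre's formula: v_p(n!) = Σ_{k ≥ 1} ⌊n / p^k⌋. For p = 11, n = 650, the terms are:
  ⌊650/11^1⌋ = ⌊650/11⌋ = 59
  ⌊650/11^2⌋ = ⌊650/121⌋ = 5
(the next term ⌊650/11^3⌋ = 0, terminating the sum). Summing: v_11(650!) = 59 + 5 = 64.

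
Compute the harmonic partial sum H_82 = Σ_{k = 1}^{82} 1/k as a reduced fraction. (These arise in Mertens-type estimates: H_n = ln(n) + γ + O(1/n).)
H_82 = 44139711531918267321142140457772773/8845597978580177157715301537899200

Direct summation: H_82 = 1 + 1/2 + ... + 1/82. The least common denominator is lcm(1, ..., 82) = 97301577764381948734868316916891200; over this denominator the numerator is 97301577764381948734868316916891200 + 48650788882190974367434158458445600 + 32433859254793982911622772305630400 + 24325394441095487183717079229222800 + 19460315552876389746973663383378240 + 16216929627396991455811386152815200 + 13900225394911706962124045273841600 + 12162697220547743591858539614611400 + 10811286418264660970540924101876800 + 9730157776438194873486831691689120 + 8845597978580177157715301537899200 + 8108464813698495727905693076407600 + 7484736751106303748836024378222400 + 6950112697455853481062022636920800 + 6486771850958796582324554461126080 + 6081348610273871795929269807305700 + 5723622221434232278521665700993600 + 5405643209132330485270462050938400 + 5121135671809576249203595627204800 + 4865078888219097436743415845844560 + 4633408464970568987374681757947200 + 4422798989290088578857650768949600 + 4230503381060084727602970300734400 + 4054232406849247863952846538203800 + 3892063110575277949394732676675648 + 3742368375553151874418012189111200 + 3603762139421553656846974700625600 + 3475056348727926740531011318460400 + 3355226819461446508098907479892800 + 3243385925479398291162277230563040 + 3138760573044578991447365061835200 + 3040674305136935897964634903652850 + 2948532659526725719238433845966400 + 2861811110717116139260832850496800 + 2780045078982341392424809054768320 + 2702821604566165242635231025469200 + 2629772372010322938780224781537600 + 2560567835904788124601797813602400 + 2494912250368767916278674792740800 + 2432539444109548718371707922922280 + 2373209213765413383777276022363200 + 2316704232485284493687340878973600 + 2262827389869347644996937602718400 + 2211399494645044289428825384474800 + 2162257283652932194108184820375360 + 2115251690530042363801485150367200 + 2070246335412381887975921636529600 + 2027116203424623931976423269101900 + 1985746484987386708874863610548800 + 1946031555287638974697366338337824 + 1907874073811410759507221900331200 + 1871184187776575937209006094555600 + 1835878825743055636506949375790400 + 1801881069710776828423487350312800 + 1769119595716035431543060307579840 + 1737528174363963370265505659230200 + 1707045223936525416401198542401600 + 1677613409730723254049453739946400 + 1649179284142066927709632490116800 + 1621692962739699145581138615281520 + 1595107832202982766145382244539200 + 1569380286522289495723682530917600 + 1544469488323522995791560585982400 + 1520337152568467948982317451826425 + 1496947350221260749767204875644480 + 1474266329763362859619216922983200 + 1452262354692267891565198759953600 + 1430905555358558069630416425248400 + 1410167793686694909200990100244800 + 1390022539491170696212404527384160 + 1370444757244816179364342491787200 + 1351410802283082621317615512734600 + 1332898325539478749792716670094400 + 1314886186005161469390112390768800 + 1297354370191759316464910892225216 + 1280283917952394062300898906801200 + 1263656854082882451102185933985600 + 1247456125184383958139337396370400 + 1231665541321290490314788821732800 + 1216269722054774359185853961461140 + 1201254046473851218948991566875200 + 1186604606882706691888638011181600 = 485536826851100940532563545035500503, so H_82 = 485536826851100940532563545035500503/97301577764381948734868316916891200; reducing by gcd(485536826851100940532563545035500503, 97301577764381948734868316916891200) = 11 gives 44139711531918267321142140457772773/8845597978580177157715301537899200 ≈ 4.99002. (The PNT-adjacent estimate ln(82) + γ ≈ 4.98393 matches within O(1/n).)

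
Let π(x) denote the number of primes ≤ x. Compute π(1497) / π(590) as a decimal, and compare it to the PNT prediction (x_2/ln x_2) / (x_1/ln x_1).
π(1497)/π(590) = 238/107 ≈ 2.2243;  PNT prediction ≈ 2.2142.

π(590) = 107 and π(1497) = 238, so π(1497)/π(590) ≈ 2.2243. The PNT-predicted ratio is (1497/ln(1497)) / (590/ln(590)) ≈ 2.2142. The two agree to within a few percent, as expected.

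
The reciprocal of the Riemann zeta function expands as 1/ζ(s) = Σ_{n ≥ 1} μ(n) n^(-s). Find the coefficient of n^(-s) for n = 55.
μ(55) = 1

Factor n = 55 = 5 · 11. μ(n) = 0 if any exponent ≥ 2 (not squarefree); otherwise μ(n) = (−1)^{ω(n)} where ω(n) is the number of distinct prime factors. Applying: μ(55) = 1.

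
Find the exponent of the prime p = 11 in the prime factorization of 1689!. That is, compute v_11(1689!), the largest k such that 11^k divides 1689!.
v_11(1689!) = 167

Legendre's formula: v_p(n!) = Σ_{k ≥ 1} ⌊n / p^k⌋. For p = 11, n = 1689, the terms are:
  ⌊1689/11^1⌋ = ⌊1689/11⌋ = 153
  ⌊1689/11^2⌋ = ⌊1689/121⌋ = 13
  ⌊1689/11^3⌋ = ⌊1689/1331⌋ = 1
(the next term ⌊1689/11^4⌋ = 0, terminating the sum). Summing: v_11(1689!) = 153 + 13 + 1 = 167.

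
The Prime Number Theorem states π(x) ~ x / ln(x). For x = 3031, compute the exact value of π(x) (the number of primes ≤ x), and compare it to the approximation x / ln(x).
π(3031) = 434;  x/ln(x) ≈ 378.09;  relative error ≈ 12.88%.

Directly count primes up to 3031: π(3031) = 434. The PNT approximation gives 3031/ln(3031) ≈ 3031/8.01665 ≈ 378.09. Relative error (π(x) − x/ln(x)) / π(x) ≈ 12.88%; the approximation is known to undercount slightly (Li(x) is a better estimate).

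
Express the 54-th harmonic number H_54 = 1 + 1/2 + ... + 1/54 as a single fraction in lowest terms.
H_54 = 250503836021181200128409/54749786241679275146400

Direct summation: H_54 = 1 + 1/2 + ... + 1/54. The least common denominator is lcm(1, ..., 54) = 164249358725037825439200; over this denominator the numerator is 164249358725037825439200 + 82124679362518912719600 + 54749786241679275146400 + 41062339681259456359800 + 32849871745007565087840 + 27374893120839637573200 + 23464194103576832205600 + 20531169840629728179900 + 18249928747226425048800 + 16424935872503782543920 + 14931759884094347767200 + 13687446560419818786600 + 12634566055772140418400 + 11732097051788416102800 + 10949957248335855029280 + 10265584920314864089950 + 9661726983825754437600 + 9124964373613212524400 + 8644703090791464496800 + 8212467936251891271960 + 7821398034525610735200 + 7465879942047173883600 + 7141276466305992410400 + 6843723280209909393300 + 6569974349001513017568 + 6317283027886070209200 + 6083309582408808349600 + 5866048525894208051400 + 5663770990518545704800 + 5474978624167927514640 + 5298366410485091143200 + 5132792460157432044975 + 4977253294698115922400 + 4830863491912877218800 + 4692838820715366441120 + 4562482186806606262200 + 4439171857433454741600 + 4322351545395732248400 + 4211522018590713472800 + 4106233968125945635980 + 4006081920122873791200 + 3910699017262805367600 + 3819752528489251754400 + 3732939971023586941800 + 3649985749445285009760 + 3570638233152996205200 + 3494667206915698413600 + 3421861640104954696650 + 3352027729082404600800 + 3284987174500756508784 + 3220575661275251479200 + 3158641513943035104600 + 3099044504245996706400 + 3041654791204404174800 = 751511508063543600385227, so H_54 = 751511508063543600385227/164249358725037825439200; reducing by gcd(751511508063543600385227, 164249358725037825439200) = 3 gives 250503836021181200128409/54749786241679275146400 ≈ 4.57543. (The PNT-adjacent estimate ln(54) + γ ≈ 4.56620 matches within O(1/n).)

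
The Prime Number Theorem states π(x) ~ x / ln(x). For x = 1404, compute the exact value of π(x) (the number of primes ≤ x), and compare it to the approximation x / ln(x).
π(1404) = 222;  x/ln(x) ≈ 193.73;  relative error ≈ 12.73%.

Directly count primes up to 1404: π(1404) = 222. The PNT approximation gives 1404/ln(1404) ≈ 1404/7.24708 ≈ 193.73. Relative error (π(x) − x/ln(x)) / π(x) ≈ 12.73%; the approximation is known to undercount slightly (Li(x) is a better estimate).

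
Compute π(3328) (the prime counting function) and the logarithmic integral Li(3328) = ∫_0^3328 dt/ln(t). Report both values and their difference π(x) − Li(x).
π(3328) = 468;  Li(3328) ≈ 483.46;  π(x) − Li(x) ≈ -15.46.

Direct count of primes ≤ 3328 gives π(3328) = 468. Numerical evaluation of the logarithmic integral gives Li(3328) ≈ 483.46. The difference π(x) − Li(x) ≈ -15.46 is typically negative for small/moderate x (Li(x) overestimates), though Littlewood's theorem shows this sign changes infinitely often.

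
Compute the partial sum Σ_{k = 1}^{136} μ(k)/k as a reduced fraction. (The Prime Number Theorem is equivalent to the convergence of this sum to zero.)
Σ μ(k)/k = 1798157260399775266990045811129040783798487774562/262948239526313870385685898536205956450305483726315

Values of μ(k) for 1 ≤ k ≤ 136: μ(1) = 1, μ(2) = -1, μ(3) = -1, μ(5) = -1, μ(6) = 1, μ(7) = -1, μ(10) = 1, μ(11) = -1, μ(13) = -1, μ(14) = 1, μ(15) = 1, μ(17) = -1, μ(19) = -1, μ(21) = 1, μ(22) = 1, μ(23) = -1, μ(26) = 1, μ(29) = -1, μ(30) = -1, μ(31) = -1, μ(33) = 1, μ(34) = 1, μ(35) = 1, μ(37) = -1, μ(38) = 1, μ(39) = 1, μ(41) = -1, μ(42) = -1, μ(43) = -1, μ(46) = 1, μ(47) = -1, μ(51) = 1, μ(53) = -1, μ(55) = 1, μ(57) = 1, μ(58) = 1, μ(59) = -1, μ(61) = -1, μ(62) = 1, μ(65) = 1, μ(66) = -1, μ(67) = -1, μ(69) = 1, μ(70) = -1, μ(71) = -1, μ(73) = -1, μ(74) = 1, μ(77) = 1, μ(78) = -1, μ(79) = -1, μ(82) = 1, μ(83) = -1, μ(85) = 1, μ(86) = 1, μ(87) = 1, μ(89) = -1, μ(91) = 1, μ(93) = 1, μ(94) = 1, μ(95) = 1, μ(97) = -1, μ(101) = -1, μ(102) = -1, μ(103) = -1, μ(105) = -1, μ(106) = 1, μ(107) = -1, μ(109) = -1, μ(110) = -1, μ(111) = 1, μ(113) = -1, μ(114) = -1, μ(115) = 1, μ(118) = 1, μ(119) = 1, μ(122) = 1, μ(123) = 1, μ(127) = -1, μ(129) = 1, μ(130) = -1, μ(131) = -1, μ(133) = 1, μ(134) = 1, with μ = 0 on non-squarefree integers. Summing μ(k)/k for k where μ(k) ≠ 0 gives 1798157260399775266990045811129040783798487774562/262948239526313870385685898536205956450305483726315 ≈ 0.0068. (PNT ⟺ this sum → 0 as n → ∞.)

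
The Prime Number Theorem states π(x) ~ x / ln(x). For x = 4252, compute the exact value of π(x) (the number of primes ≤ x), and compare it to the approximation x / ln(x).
π(4252) = 582;  x/ln(x) ≈ 508.91;  relative error ≈ 12.56%.

Directly count primes up to 4252: π(4252) = 582. The PNT approximation gives 4252/ln(4252) ≈ 4252/8.35514 ≈ 508.91. Relative error (π(x) − x/ln(x)) / π(x) ≈ 12.56%; the approximation is known to undercount slightly (Li(x) is a better estimate).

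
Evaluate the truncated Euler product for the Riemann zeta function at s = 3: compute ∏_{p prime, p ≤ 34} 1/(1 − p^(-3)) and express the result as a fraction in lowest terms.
∏ = 209363023479599225665/174187638420315512832

The primes p ≤ 34 are [2, 3, 5, 7, 11, 13, 17, 19, 23, 29, 31]. For each prime, (1 − 1/p^3)^(-1) = p^3 / (p^3 − 1). The product is (1 − 1/2^3)^(-1), (1 − 1/3^3)^(-1), (1 − 1/5^3)^(-1), (1 − 1/7^3)^(-1), (1 − 1/11^3)^(-1), (1 − 1/13^3)^(-1), (1 − 1/17^3)^(-1), (1 − 1/19^3)^(-1), (1 − 1/23^3)^(-1), (1 − 1/29^3)^(-1), (1 − 1/31^3)^(-1) = ∏ p^3 / (p^3 − 1) = 209363023479599225665/174187638420315512832.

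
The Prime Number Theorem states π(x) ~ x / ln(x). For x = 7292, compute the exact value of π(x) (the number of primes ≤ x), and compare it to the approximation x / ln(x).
π(7292) = 929;  x/ln(x) ≈ 819.83;  relative error ≈ 11.75%.

Directly count primes up to 7292: π(7292) = 929. The PNT approximation gives 7292/ln(7292) ≈ 7292/8.89453 ≈ 819.83. Relative error (π(x) − x/ln(x)) / π(x) ≈ 11.75%; the approximation is known to undercount slightly (Li(x) is a better estimate).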